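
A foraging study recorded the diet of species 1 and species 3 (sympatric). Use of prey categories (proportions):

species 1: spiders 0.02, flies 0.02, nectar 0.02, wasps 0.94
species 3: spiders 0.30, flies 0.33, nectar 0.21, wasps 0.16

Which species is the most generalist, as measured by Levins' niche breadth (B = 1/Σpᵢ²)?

Σp_1ᵢ² = 0.02² + 0.02² + 0.02² + 0.94² = 0.0004 + 0.0004 + 0.0004 + 0.8836 = 0.8848
B_1 = 1 / 0.8848 = 1.1302
Σp_3ᵢ² = 0.30² + 0.33² + 0.21² + 0.16² = 0.0900 + 0.1089 + 0.0441 + 0.0256 = 0.2686
B_3 = 1 / 0.2686 = 3.7230
Highest B → broadest niche (most generalist): species 3 (B = 3.72).

species 3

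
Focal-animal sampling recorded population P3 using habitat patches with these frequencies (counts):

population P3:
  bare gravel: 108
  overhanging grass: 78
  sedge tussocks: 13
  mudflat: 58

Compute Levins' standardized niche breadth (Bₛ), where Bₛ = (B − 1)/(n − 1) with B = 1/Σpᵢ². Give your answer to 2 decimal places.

0.70

Proportions for population P3 (n=257): 108/257=0.4202, 78/257=0.3035, 13/257=0.0506, 58/257=0.2257
Σpᵢ² = 0.4202² + 0.3035² + 0.0506² + 0.2257² = 0.176568 + 0.092112 + 0.002560 + 0.050940 = 0.322180
B = 1 / 0.322180 = 3.1039
Bₛ = (B − 1)/(n − 1) = (3.1039 − 1)/(4 − 1) = 2.1039/3 = 0.7013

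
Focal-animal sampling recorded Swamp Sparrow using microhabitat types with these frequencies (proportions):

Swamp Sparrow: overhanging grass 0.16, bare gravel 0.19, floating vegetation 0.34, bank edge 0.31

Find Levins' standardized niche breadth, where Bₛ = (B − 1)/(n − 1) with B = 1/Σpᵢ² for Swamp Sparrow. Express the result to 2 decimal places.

Σpᵢ² = 0.16² + 0.19² + 0.34² + 0.31² = 0.0256 + 0.0361 + 0.1156 + 0.0961 = 0.2734
B = 1 / 0.2734 = 3.6576
Bₛ = (B − 1)/(n − 1) = (3.6576 − 1)/(4 − 1) = 2.6576/3 = 0.8859

0.89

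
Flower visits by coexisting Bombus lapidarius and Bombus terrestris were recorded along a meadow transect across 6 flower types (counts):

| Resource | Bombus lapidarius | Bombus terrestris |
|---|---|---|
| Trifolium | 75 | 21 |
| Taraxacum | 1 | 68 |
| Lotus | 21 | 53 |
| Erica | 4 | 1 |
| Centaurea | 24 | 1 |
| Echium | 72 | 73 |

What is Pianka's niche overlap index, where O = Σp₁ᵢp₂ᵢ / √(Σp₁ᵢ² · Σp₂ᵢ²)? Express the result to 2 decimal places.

0.64

Proportions for Bombus lapidarius (n=197): 75/197=0.3807, 1/197=0.0051, 21/197=0.1066, 4/197=0.0203, 24/197=0.1218, 72/197=0.3655
Proportions for Bombus terrestris (n=217): 21/217=0.0968, 68/217=0.3134, 53/217=0.2442, 1/217=0.0046, 1/217=0.0046, 73/217=0.3364
Σ p₁ᵢp₂ᵢ = 0.036852 + 0.001598 + 0.026032 + 0.000093 + 0.000560 + 0.122954 = 0.188089
Σp_1ᵢ² = 0.3807² + 0.0051² + 0.1066² + 0.0203² + 0.1218² + 0.3655² = 0.144932 + 0.000026 + 0.011364 + 0.000412 + 0.014835 + 0.133590 = 0.305159
Σp_2ᵢ² = 0.0968² + 0.3134² + 0.2442² + 0.0046² + 0.0046² + 0.3364² = 0.009370 + 0.098220 + 0.059634 + 0.000021 + 0.000021 + 0.113165 = 0.280431
O = 0.188089 / √(0.305159 × 0.280431) = 0.188089 / 0.2925338 = 0.6430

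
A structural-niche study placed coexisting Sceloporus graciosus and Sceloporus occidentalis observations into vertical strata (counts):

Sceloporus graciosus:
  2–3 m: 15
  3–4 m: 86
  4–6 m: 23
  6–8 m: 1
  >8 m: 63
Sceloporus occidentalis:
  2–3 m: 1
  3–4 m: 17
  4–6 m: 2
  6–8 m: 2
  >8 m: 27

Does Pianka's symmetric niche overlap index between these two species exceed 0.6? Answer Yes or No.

Yes

Proportions for Sceloporus graciosus (n=188): 15/188=0.0798, 86/188=0.4574, 23/188=0.1223, 1/188=0.0053, 63/188=0.3351
Proportions for Sceloporus occidentalis (n=49): 1/49=0.0204, 17/49=0.3469, 2/49=0.0408, 2/49=0.0408, 27/49=0.5510
Σ p₁ᵢp₂ᵢ = 0.001628 + 0.158672 + 0.004990 + 0.000216 + 0.184640 = 0.350146
Σp_1ᵢ² = 0.0798² + 0.4574² + 0.1223² + 0.0053² + 0.3351² = 0.006368 + 0.209215 + 0.014957 + 0.000028 + 0.112292 = 0.342860
Σp_2ᵢ² = 0.0204² + 0.3469² + 0.0408² + 0.0408² + 0.5510² = 0.000416 + 0.120340 + 0.001665 + 0.001665 + 0.303601 = 0.427687
O = 0.350146 / √(0.342860 × 0.427687) = 0.350146 / 0.3829318 = 0.9144
O = 0.9144 > 0.6 → Yes.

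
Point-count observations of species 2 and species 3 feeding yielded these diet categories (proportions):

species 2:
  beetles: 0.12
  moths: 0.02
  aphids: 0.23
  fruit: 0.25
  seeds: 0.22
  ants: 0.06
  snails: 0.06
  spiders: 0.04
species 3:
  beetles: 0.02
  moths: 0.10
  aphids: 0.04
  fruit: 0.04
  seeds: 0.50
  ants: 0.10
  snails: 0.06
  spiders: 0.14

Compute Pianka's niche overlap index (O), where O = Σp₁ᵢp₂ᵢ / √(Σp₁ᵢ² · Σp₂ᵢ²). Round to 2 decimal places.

Σ p₁ᵢp₂ᵢ = 0.0024 + 0.0020 + 0.0092 + 0.0100 + 0.1100 + 0.0060 + 0.0036 + 0.0056 = 0.1488
Σp_1ᵢ² = 0.12² + 0.02² + 0.23² + 0.25² + 0.22² + 0.06² + 0.06² + 0.04² = 0.0144 + 0.0004 + 0.0529 + 0.0625 + 0.0484 + 0.0036 + 0.0036 + 0.0016 = 0.1874
Σp_2ᵢ² = 0.02² + 0.10² + 0.04² + 0.04² + 0.50² + 0.10² + 0.06² + 0.14² = 0.0004 + 0.0100 + 0.0016 + 0.0016 + 0.2500 + 0.0100 + 0.0036 + 0.0196 = 0.2968
O = 0.1488 / √(0.1874 × 0.2968) = 0.1488 / 0.23584 = 0.6309

0.63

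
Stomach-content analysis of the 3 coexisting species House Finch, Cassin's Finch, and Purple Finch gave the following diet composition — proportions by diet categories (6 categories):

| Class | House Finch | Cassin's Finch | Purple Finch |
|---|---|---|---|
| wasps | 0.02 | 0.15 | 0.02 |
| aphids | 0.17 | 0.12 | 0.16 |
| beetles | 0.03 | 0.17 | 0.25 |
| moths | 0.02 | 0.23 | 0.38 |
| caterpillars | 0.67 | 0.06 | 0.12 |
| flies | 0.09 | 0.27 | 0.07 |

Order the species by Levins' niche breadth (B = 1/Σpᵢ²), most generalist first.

Cassin's Finch > Purple Finch > House Finch

Σp_Housᵢ² = 0.02² + 0.17² + 0.03² + 0.02² + 0.67² + 0.09² = 0.0004 + 0.0289 + 0.0009 + 0.0004 + 0.4489 + 0.0081 = 0.4876
B_Hous = 1 / 0.4876 = 2.0509
Σp_Cassᵢ² = 0.15² + 0.12² + 0.17² + 0.23² + 0.06² + 0.27² = 0.0225 + 0.0144 + 0.0289 + 0.0529 + 0.0036 + 0.0729 = 0.1952
B_Cass = 1 / 0.1952 = 5.1230
Σp_Purpᵢ² = 0.02² + 0.16² + 0.25² + 0.38² + 0.12² + 0.07² = 0.0004 + 0.0256 + 0.0625 + 0.1444 + 0.0144 + 0.0049 = 0.2522
B_Purp = 1 / 0.2522 = 3.9651
Ranking by B (broadest → narrowest): Cassin's Finch (5.12) > Purple Finch (3.97) > House Finch (2.05)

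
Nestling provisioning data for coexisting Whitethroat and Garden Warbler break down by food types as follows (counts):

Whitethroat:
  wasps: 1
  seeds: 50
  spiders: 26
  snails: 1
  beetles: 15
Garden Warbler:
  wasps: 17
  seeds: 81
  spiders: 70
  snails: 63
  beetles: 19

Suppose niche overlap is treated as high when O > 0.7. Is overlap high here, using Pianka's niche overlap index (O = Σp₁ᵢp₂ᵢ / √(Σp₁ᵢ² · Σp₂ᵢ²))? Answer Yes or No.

Proportions for Whitethroat (n=93): 1/93=0.0108, 50/93=0.5376, 26/93=0.2796, 1/93=0.0108, 15/93=0.1613
Proportions for Garden Warbler (n=250): 17/250=0.0680, 81/250=0.3240, 70/250=0.2800, 63/250=0.2520, 19/250=0.0760
Σ p₁ᵢp₂ᵢ = 0.000734 + 0.174182 + 0.078288 + 0.002722 + 0.012259 = 0.268185
Σp_1ᵢ² = 0.0108² + 0.5376² + 0.2796² + 0.0108² + 0.1613² = 0.000117 + 0.289014 + 0.078176 + 0.000117 + 0.026018 = 0.393442
Σp_2ᵢ² = 0.0680² + 0.3240² + 0.2800² + 0.2520² + 0.0760² = 0.004624 + 0.104976 + 0.078400 + 0.063504 + 0.005776 = 0.257280
O = 0.268185 / √(0.393442 × 0.257280) = 0.268185 / 0.3181584 = 0.8429
O = 0.8429 > 0.7 → Yes.

Yes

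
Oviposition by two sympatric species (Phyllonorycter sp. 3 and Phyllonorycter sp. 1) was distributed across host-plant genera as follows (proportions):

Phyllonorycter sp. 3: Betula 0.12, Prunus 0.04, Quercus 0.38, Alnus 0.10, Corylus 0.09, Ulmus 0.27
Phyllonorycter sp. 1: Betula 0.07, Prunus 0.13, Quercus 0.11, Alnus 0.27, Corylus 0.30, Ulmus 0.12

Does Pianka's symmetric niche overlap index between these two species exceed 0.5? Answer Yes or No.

Σ p₁ᵢp₂ᵢ = 0.0084 + 0.0052 + 0.0418 + 0.0270 + 0.0270 + 0.0324 = 0.1418
Σp_1ᵢ² = 0.12² + 0.04² + 0.38² + 0.10² + 0.09² + 0.27² = 0.0144 + 0.0016 + 0.1444 + 0.0100 + 0.0081 + 0.0729 = 0.2514
Σp_2ᵢ² = 0.07² + 0.13² + 0.11² + 0.27² + 0.30² + 0.12² = 0.0049 + 0.0169 + 0.0121 + 0.0729 + 0.0900 + 0.0144 = 0.2112
O = 0.1418 / √(0.2514 × 0.2112) = 0.1418 / 0.23042 = 0.6154
O = 0.6154 > 0.5 → Yes.

Yes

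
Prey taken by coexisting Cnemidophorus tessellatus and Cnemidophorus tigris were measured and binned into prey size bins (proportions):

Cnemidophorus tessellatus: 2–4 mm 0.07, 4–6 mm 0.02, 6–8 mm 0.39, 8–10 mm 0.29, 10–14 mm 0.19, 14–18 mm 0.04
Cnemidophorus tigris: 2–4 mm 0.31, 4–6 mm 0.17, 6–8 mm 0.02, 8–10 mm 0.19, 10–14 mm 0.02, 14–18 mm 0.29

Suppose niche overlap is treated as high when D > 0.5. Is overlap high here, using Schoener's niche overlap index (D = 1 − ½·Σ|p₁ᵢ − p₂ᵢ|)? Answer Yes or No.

Σ|p₁ᵢ − p₂ᵢ| = 0.24 + 0.15 + 0.37 + 0.10 + 0.17 + 0.25 = 1.28
D = 1 − ½ × 1.28 = 1 − 0.640 = 0.3600
D = 0.3600 < 0.5 → No.

No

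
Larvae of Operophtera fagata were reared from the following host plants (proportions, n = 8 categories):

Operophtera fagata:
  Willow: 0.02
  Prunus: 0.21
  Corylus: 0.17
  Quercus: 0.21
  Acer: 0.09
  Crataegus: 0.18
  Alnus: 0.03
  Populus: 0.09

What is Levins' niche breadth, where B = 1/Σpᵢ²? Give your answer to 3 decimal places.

Σpᵢ² = 0.02² + 0.21² + 0.17² + 0.21² + 0.09² + 0.18² + 0.03² + 0.09² = 0.0004 + 0.0441 + 0.0289 + 0.0441 + 0.0081 + 0.0324 + 0.0009 + 0.0081 = 0.1670
B = 1 / 0.1670 = 5.98802

5.988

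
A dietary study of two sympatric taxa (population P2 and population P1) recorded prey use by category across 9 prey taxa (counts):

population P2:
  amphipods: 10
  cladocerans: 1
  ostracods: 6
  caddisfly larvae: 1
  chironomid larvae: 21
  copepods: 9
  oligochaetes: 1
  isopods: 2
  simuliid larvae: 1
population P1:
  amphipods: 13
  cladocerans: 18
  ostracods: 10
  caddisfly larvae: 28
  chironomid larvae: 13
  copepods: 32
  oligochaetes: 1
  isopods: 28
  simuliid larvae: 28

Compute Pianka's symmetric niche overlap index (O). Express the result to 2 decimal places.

Proportions for population P2 (n=52): 10/52=0.1923, 1/52=0.0192, 6/52=0.1154, 1/52=0.0192, 21/52=0.4038, 9/52=0.1731, 1/52=0.0192, 2/52=0.0385, 1/52=0.0192
Proportions for population P1 (n=171): 13/171=0.0760, 18/171=0.1053, 10/171=0.0585, 28/171=0.1637, 13/171=0.0760, 32/171=0.1871, 1/171=0.0058, 28/171=0.1637, 28/171=0.1637
Σ p₁ᵢp₂ᵢ = 0.014615 + 0.002022 + 0.006751 + 0.003143 + 0.030689 + 0.032387 + 0.000111 + 0.006302 + 0.003143 = 0.099163
Σp_1ᵢ² = 0.1923² + 0.0192² + 0.1154² + 0.0192² + 0.4038² + 0.1731² + 0.0192² + 0.0385² + 0.0192² = 0.036979 + 0.000369 + 0.013317 + 0.000369 + 0.163054 + 0.029964 + 0.000369 + 0.001482 + 0.000369 = 0.246272
Σp_2ᵢ² = 0.0760² + 0.1053² + 0.0585² + 0.1637² + 0.0760² + 0.1871² + 0.0058² + 0.1637² + 0.1637² = 0.005776 + 0.011088 + 0.003422 + 0.026798 + 0.005776 + 0.035006 + 0.000034 + 0.026798 + 0.026798 = 0.141496
O = 0.099163 / √(0.246272 × 0.141496) = 0.099163 / 0.1866722 = 0.5312

0.53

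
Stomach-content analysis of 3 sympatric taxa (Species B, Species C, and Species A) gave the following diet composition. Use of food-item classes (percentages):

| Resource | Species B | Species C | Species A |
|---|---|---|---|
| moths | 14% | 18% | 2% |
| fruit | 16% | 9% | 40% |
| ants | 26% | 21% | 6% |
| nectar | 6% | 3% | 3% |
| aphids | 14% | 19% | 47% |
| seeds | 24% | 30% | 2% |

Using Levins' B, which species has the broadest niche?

Species B

Convert percentages to proportions (divide by 100).
Σp_Bᵢ² = 0.14² + 0.16² + 0.26² + 0.06² + 0.14² + 0.24² = 0.0196 + 0.0256 + 0.0676 + 0.0036 + 0.0196 + 0.0576 = 0.1936
B_B = 1 / 0.1936 = 5.1653
Σp_Cᵢ² = 0.18² + 0.09² + 0.21² + 0.03² + 0.19² + 0.30² = 0.0324 + 0.0081 + 0.0441 + 0.0009 + 0.0361 + 0.0900 = 0.2116
B_C = 1 / 0.2116 = 4.7259
Σp_Aᵢ² = 0.02² + 0.40² + 0.06² + 0.03² + 0.47² + 0.02² = 0.0004 + 0.1600 + 0.0036 + 0.0009 + 0.2209 + 0.0004 = 0.3862
B_A = 1 / 0.3862 = 2.5893
Highest B → broadest niche (most generalist): Species B (B = 5.17).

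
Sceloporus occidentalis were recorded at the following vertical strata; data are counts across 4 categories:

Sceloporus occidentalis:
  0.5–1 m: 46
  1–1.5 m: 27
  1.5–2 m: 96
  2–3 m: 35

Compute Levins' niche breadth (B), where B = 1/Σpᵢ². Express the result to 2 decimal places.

Proportions for Sceloporus occidentalis (n=204): 46/204=0.2255, 27/204=0.1324, 96/204=0.4706, 35/204=0.1716
Σpᵢ² = 0.2255² + 0.1324² + 0.4706² + 0.1716² = 0.050850 + 0.017530 + 0.221464 + 0.029447 = 0.319291
B = 1 / 0.319291 = 3.1319

3.13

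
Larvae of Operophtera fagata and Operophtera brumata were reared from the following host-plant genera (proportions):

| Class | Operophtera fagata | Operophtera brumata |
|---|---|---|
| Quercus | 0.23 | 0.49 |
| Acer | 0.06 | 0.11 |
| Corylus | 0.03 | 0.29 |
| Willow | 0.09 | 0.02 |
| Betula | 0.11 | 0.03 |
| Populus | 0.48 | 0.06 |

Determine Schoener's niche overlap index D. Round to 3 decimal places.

Σ|p₁ᵢ − p₂ᵢ| = 0.26 + 0.05 + 0.26 + 0.07 + 0.08 + 0.42 = 1.14
D = 1 − ½ × 1.14 = 1 − 0.570 = 0.43000

0.430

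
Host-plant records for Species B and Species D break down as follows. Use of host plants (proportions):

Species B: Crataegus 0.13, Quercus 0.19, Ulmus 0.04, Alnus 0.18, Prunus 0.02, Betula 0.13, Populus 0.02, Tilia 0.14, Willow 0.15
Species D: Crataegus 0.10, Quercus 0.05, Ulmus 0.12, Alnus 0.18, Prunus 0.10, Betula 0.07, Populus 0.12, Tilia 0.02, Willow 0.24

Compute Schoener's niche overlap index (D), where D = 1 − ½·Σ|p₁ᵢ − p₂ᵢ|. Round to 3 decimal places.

Σ|p₁ᵢ − p₂ᵢ| = 0.03 + 0.14 + 0.08 + 0.00 + 0.08 + 0.06 + 0.10 + 0.12 + 0.09 = 0.70
D = 1 − ½ × 0.70 = 1 − 0.350 = 0.65000

0.650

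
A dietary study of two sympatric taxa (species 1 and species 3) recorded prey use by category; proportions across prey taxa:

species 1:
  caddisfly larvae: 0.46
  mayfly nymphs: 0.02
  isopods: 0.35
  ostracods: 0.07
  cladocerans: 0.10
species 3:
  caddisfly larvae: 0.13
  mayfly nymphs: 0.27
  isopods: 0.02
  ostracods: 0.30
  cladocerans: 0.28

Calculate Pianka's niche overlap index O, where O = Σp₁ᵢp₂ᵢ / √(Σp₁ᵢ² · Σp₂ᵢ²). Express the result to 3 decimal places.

Σ p₁ᵢp₂ᵢ = 0.0598 + 0.0054 + 0.0070 + 0.0210 + 0.0280 = 0.1212
Σp_1ᵢ² = 0.46² + 0.02² + 0.35² + 0.07² + 0.10² = 0.2116 + 0.0004 + 0.1225 + 0.0049 + 0.0100 = 0.3494
Σp_2ᵢ² = 0.13² + 0.27² + 0.02² + 0.30² + 0.28² = 0.0169 + 0.0729 + 0.0004 + 0.0900 + 0.0784 = 0.2586
O = 0.1212 / √(0.3494 × 0.2586) = 0.1212 / 0.300591 = 0.40321

0.403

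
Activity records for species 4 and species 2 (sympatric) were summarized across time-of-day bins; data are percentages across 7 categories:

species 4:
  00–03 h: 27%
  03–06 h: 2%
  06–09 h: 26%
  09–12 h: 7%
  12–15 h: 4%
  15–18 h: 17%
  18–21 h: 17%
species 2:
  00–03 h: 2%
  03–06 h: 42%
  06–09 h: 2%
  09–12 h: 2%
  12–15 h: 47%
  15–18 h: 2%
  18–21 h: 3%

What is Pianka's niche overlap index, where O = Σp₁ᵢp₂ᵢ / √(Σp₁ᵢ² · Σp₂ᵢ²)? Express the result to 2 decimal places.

Convert percentages to proportions (divide by 100).
Σ p₁ᵢp₂ᵢ = 0.0054 + 0.0084 + 0.0052 + 0.0014 + 0.0188 + 0.0034 + 0.0051 = 0.0477
Σp_1ᵢ² = 0.27² + 0.02² + 0.26² + 0.07² + 0.04² + 0.17² + 0.17² = 0.0729 + 0.0004 + 0.0676 + 0.0049 + 0.0016 + 0.0289 + 0.0289 = 0.2052
Σp_2ᵢ² = 0.02² + 0.42² + 0.02² + 0.02² + 0.47² + 0.02² + 0.03² = 0.0004 + 0.1764 + 0.0004 + 0.0004 + 0.2209 + 0.0004 + 0.0009 = 0.3998
O = 0.0477 / √(0.2052 × 0.3998) = 0.0477 / 0.28642 = 0.1665

0.17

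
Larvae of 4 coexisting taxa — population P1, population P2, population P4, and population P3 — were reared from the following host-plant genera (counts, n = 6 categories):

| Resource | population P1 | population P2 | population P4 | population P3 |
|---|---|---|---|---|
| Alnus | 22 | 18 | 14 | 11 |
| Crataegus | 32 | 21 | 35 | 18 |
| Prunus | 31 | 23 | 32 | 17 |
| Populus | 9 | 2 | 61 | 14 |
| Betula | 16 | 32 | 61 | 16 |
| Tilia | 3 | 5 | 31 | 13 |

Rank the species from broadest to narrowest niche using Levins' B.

population P3 > population P4 > population P1 > population P2

Proportions for population P1 (n=113): 22/113=0.1947, 32/113=0.2832, 31/113=0.2743, 9/113=0.0796, 16/113=0.1416, 3/113=0.0265
Proportions for population P2 (n=101): 18/101=0.1782, 21/101=0.2079, 23/101=0.2277, 2/101=0.0198, 32/101=0.3168, 5/101=0.0495
Proportions for population P4 (n=234): 14/234=0.0598, 35/234=0.1496, 32/234=0.1368, 61/234=0.2607, 61/234=0.2607, 31/234=0.1325
Proportions for population P3 (n=89): 11/89=0.1236, 18/89=0.2022, 17/89=0.1910, 14/89=0.1573, 16/89=0.1798, 13/89=0.1461
Σp_P1ᵢ² = 0.1947² + 0.2832² + 0.2743² + 0.0796² + 0.1416² + 0.0265² = 0.037908 + 0.080202 + 0.075240 + 0.006336 + 0.020051 + 0.000702 = 0.220439
B_P1 = 1 / 0.220439 = 4.5364
Σp_P2ᵢ² = 0.1782² + 0.2079² + 0.2277² + 0.0198² + 0.3168² + 0.0495² = 0.031755 + 0.043222 + 0.051847 + 0.000392 + 0.100362 + 0.002450 = 0.230028
B_P2 = 1 / 0.230028 = 4.3473
Σp_P4ᵢ² = 0.0598² + 0.1496² + 0.1368² + 0.2607² + 0.2607² + 0.1325² = 0.003576 + 0.022380 + 0.018714 + 0.067964 + 0.067964 + 0.017556 = 0.198154
B_P4 = 1 / 0.198154 = 5.0466
Σp_P3ᵢ² = 0.1236² + 0.2022² + 0.1910² + 0.1573² + 0.1798² + 0.1461² = 0.015277 + 0.040885 + 0.036481 + 0.024743 + 0.032328 + 0.021345 = 0.171059
B_P3 = 1 / 0.171059 = 5.8459
Ranking by B (broadest → narrowest): population P3 (5.85) > population P4 (5.05) > population P1 (4.54) > population P2 (4.35)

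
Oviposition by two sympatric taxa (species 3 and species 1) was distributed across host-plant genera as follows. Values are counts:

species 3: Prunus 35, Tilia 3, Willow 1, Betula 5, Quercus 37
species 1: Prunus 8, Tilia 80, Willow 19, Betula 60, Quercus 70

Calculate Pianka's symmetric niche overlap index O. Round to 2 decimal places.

0.54

Proportions for species 3 (n=81): 35/81=0.4321, 3/81=0.0370, 1/81=0.0123, 5/81=0.0617, 37/81=0.4568
Proportions for species 1 (n=237): 8/237=0.0338, 80/237=0.3376, 19/237=0.0802, 60/237=0.2532, 70/237=0.2954
Σ p₁ᵢp₂ᵢ = 0.014605 + 0.012491 + 0.000986 + 0.015622 + 0.134939 = 0.178643
Σp_1ᵢ² = 0.4321² + 0.0370² + 0.0123² + 0.0617² + 0.4568² = 0.186710 + 0.001369 + 0.000151 + 0.003807 + 0.208666 = 0.400703
Σp_2ᵢ² = 0.0338² + 0.3376² + 0.0802² + 0.2532² + 0.2954² = 0.001142 + 0.113974 + 0.006432 + 0.064110 + 0.087261 = 0.272919
O = 0.178643 / √(0.400703 × 0.272919) = 0.178643 / 0.3306954 = 0.5402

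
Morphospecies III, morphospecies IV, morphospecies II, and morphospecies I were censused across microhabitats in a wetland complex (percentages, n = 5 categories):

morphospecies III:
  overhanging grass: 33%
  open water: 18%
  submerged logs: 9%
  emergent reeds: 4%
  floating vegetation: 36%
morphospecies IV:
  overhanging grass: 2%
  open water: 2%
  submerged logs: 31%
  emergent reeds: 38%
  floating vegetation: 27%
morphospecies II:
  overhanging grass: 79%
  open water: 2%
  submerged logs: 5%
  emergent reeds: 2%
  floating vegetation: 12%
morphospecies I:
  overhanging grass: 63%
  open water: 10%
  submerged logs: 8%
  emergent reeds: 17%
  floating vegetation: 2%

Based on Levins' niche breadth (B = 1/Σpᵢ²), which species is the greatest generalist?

Convert percentages to proportions (divide by 100).
Σp_IIIᵢ² = 0.33² + 0.18² + 0.09² + 0.04² + 0.36² = 0.1089 + 0.0324 + 0.0081 + 0.0016 + 0.1296 = 0.2806
B_III = 1 / 0.2806 = 3.5638
Σp_IVᵢ² = 0.02² + 0.02² + 0.31² + 0.38² + 0.27² = 0.0004 + 0.0004 + 0.0961 + 0.1444 + 0.0729 = 0.3142
B_IV = 1 / 0.3142 = 3.1827
Σp_IIᵢ² = 0.79² + 0.02² + 0.05² + 0.02² + 0.12² = 0.6241 + 0.0004 + 0.0025 + 0.0004 + 0.0144 = 0.6418
B_II = 1 / 0.6418 = 1.5581
Σp_Iᵢ² = 0.63² + 0.10² + 0.08² + 0.17² + 0.02² = 0.3969 + 0.0100 + 0.0064 + 0.0289 + 0.0004 = 0.4426
B_I = 1 / 0.4426 = 2.2594
Highest B → broadest niche (most generalist): morphospecies III (B = 3.56).

morphospecies III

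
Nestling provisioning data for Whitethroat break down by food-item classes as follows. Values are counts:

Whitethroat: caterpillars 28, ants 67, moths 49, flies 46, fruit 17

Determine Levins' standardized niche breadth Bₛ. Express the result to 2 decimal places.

Proportions for Whitethroat (n=207): 28/207=0.1353, 67/207=0.3237, 49/207=0.2367, 46/207=0.2222, 17/207=0.0821
Σpᵢ² = 0.1353² + 0.3237² + 0.2367² + 0.2222² + 0.0821² = 0.018306 + 0.104782 + 0.056027 + 0.049373 + 0.006740 = 0.235228
B = 1 / 0.235228 = 4.2512
Bₛ = (B − 1)/(n − 1) = (4.2512 − 1)/(5 − 1) = 3.2512/4 = 0.8128

0.81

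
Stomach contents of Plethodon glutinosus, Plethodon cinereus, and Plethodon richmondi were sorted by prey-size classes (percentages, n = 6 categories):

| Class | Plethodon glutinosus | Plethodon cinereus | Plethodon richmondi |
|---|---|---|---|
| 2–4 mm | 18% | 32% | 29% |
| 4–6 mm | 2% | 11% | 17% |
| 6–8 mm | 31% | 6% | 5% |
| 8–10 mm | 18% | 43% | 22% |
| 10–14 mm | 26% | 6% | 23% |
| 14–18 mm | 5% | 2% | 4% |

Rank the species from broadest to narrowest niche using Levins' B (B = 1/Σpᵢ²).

Plethodon richmondi > Plethodon glutinosus > Plethodon cinereus

Convert percentages to proportions (divide by 100).
Σp_glutᵢ² = 0.18² + 0.02² + 0.31² + 0.18² + 0.26² + 0.05² = 0.0324 + 0.0004 + 0.0961 + 0.0324 + 0.0676 + 0.0025 = 0.2314
B_glut = 1 / 0.2314 = 4.3215
Σp_cineᵢ² = 0.32² + 0.11² + 0.06² + 0.43² + 0.06² + 0.02² = 0.1024 + 0.0121 + 0.0036 + 0.1849 + 0.0036 + 0.0004 = 0.3070
B_cine = 1 / 0.3070 = 3.2573
Σp_richᵢ² = 0.29² + 0.17² + 0.05² + 0.22² + 0.23² + 0.04² = 0.0841 + 0.0289 + 0.0025 + 0.0484 + 0.0529 + 0.0016 = 0.2184
B_rich = 1 / 0.2184 = 4.5788
Ranking by B (broadest → narrowest): Plethodon richmondi (4.58) > Plethodon glutinosus (4.32) > Plethodon cinereus (3.26)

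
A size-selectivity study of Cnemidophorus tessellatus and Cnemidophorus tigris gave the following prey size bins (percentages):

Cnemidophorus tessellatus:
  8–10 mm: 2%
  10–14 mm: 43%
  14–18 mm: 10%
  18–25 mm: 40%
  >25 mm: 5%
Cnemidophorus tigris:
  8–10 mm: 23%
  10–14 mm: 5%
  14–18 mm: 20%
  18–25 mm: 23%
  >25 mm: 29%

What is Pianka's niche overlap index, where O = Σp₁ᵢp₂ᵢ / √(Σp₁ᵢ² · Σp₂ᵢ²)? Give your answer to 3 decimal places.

0.529

Convert percentages to proportions (divide by 100).
Σ p₁ᵢp₂ᵢ = 0.0046 + 0.0215 + 0.0200 + 0.0920 + 0.0145 = 0.1526
Σp_1ᵢ² = 0.02² + 0.43² + 0.10² + 0.40² + 0.05² = 0.0004 + 0.1849 + 0.0100 + 0.1600 + 0.0025 = 0.3578
Σp_2ᵢ² = 0.23² + 0.05² + 0.20² + 0.23² + 0.29² = 0.0529 + 0.0025 + 0.0400 + 0.0529 + 0.0841 = 0.2324
O = 0.1526 / √(0.3578 × 0.2324) = 0.1526 / 0.288362 = 0.52920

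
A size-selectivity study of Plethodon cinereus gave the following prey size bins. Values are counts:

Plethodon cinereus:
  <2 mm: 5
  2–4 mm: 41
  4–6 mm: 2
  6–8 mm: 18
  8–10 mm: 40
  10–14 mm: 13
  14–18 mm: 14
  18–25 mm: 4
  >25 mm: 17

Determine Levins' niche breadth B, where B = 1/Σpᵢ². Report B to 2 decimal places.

Proportions for Plethodon cinereus (n=154): 5/154=0.0325, 41/154=0.2662, 2/154=0.0130, 18/154=0.1169, 40/154=0.2597, 13/154=0.0844, 14/154=0.0909, 4/154=0.0260, 17/154=0.1104
Σpᵢ² = 0.0325² + 0.2662² + 0.0130² + 0.1169² + 0.2597² + 0.0844² + 0.0909² + 0.0260² + 0.1104² = 0.001056 + 0.070862 + 0.000169 + 0.013666 + 0.067444 + 0.007123 + 0.008263 + 0.000676 + 0.012188 = 0.181447
B = 1 / 0.181447 = 5.5113

5.51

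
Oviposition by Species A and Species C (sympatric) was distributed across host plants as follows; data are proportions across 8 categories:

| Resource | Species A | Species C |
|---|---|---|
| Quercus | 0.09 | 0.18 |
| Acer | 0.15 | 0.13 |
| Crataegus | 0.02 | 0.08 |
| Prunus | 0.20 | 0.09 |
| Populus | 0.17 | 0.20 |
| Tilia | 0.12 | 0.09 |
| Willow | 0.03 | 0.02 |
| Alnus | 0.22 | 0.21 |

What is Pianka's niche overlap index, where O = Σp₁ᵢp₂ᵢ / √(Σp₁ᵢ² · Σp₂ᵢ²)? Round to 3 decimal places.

0.918

Σ p₁ᵢp₂ᵢ = 0.0162 + 0.0195 + 0.0016 + 0.0180 + 0.0340 + 0.0108 + 0.0006 + 0.0462 = 0.1469
Σp_1ᵢ² = 0.09² + 0.15² + 0.02² + 0.20² + 0.17² + 0.12² + 0.03² + 0.22² = 0.0081 + 0.0225 + 0.0004 + 0.0400 + 0.0289 + 0.0144 + 0.0009 + 0.0484 = 0.1636
Σp_2ᵢ² = 0.18² + 0.13² + 0.08² + 0.09² + 0.20² + 0.09² + 0.02² + 0.21² = 0.0324 + 0.0169 + 0.0064 + 0.0081 + 0.0400 + 0.0081 + 0.0004 + 0.0441 = 0.1564
O = 0.1469 / √(0.1636 × 0.1564) = 0.1469 / 0.159959 = 0.91836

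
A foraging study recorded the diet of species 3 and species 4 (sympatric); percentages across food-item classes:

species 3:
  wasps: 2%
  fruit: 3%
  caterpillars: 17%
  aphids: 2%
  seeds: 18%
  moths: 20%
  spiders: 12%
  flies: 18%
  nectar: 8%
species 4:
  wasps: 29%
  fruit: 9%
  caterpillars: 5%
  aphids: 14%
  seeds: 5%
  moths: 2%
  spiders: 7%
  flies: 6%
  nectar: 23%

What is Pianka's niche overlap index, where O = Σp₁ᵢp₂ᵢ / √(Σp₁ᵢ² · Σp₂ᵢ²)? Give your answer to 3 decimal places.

0.421

Convert percentages to proportions (divide by 100).
Σ p₁ᵢp₂ᵢ = 0.0058 + 0.0027 + 0.0085 + 0.0028 + 0.0090 + 0.0040 + 0.0084 + 0.0108 + 0.0184 = 0.0704
Σp_1ᵢ² = 0.02² + 0.03² + 0.17² + 0.02² + 0.18² + 0.20² + 0.12² + 0.18² + 0.08² = 0.0004 + 0.0009 + 0.0289 + 0.0004 + 0.0324 + 0.0400 + 0.0144 + 0.0324 + 0.0064 = 0.1562
Σp_2ᵢ² = 0.29² + 0.09² + 0.05² + 0.14² + 0.05² + 0.02² + 0.07² + 0.06² + 0.23² = 0.0841 + 0.0081 + 0.0025 + 0.0196 + 0.0025 + 0.0004 + 0.0049 + 0.0036 + 0.0529 = 0.1786
O = 0.0704 / √(0.1562 × 0.1786) = 0.0704 / 0.167025 = 0.42149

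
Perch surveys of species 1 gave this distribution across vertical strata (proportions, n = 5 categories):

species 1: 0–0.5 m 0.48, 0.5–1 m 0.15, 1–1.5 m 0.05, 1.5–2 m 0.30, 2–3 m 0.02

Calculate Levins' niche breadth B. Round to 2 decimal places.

Σpᵢ² = 0.48² + 0.15² + 0.05² + 0.30² + 0.02² = 0.2304 + 0.0225 + 0.0025 + 0.0900 + 0.0004 = 0.3458
B = 1 / 0.3458 = 2.8918

2.89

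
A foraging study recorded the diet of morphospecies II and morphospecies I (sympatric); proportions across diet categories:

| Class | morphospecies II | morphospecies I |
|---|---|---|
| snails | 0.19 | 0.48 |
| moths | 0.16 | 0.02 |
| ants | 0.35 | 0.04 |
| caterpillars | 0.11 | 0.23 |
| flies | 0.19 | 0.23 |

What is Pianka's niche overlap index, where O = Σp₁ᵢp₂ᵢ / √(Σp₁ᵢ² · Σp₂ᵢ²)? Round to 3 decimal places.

Σ p₁ᵢp₂ᵢ = 0.0912 + 0.0032 + 0.0140 + 0.0253 + 0.0437 = 0.1774
Σp_1ᵢ² = 0.19² + 0.16² + 0.35² + 0.11² + 0.19² = 0.0361 + 0.0256 + 0.1225 + 0.0121 + 0.0361 = 0.2324
Σp_2ᵢ² = 0.48² + 0.02² + 0.04² + 0.23² + 0.23² = 0.2304 + 0.0004 + 0.0016 + 0.0529 + 0.0529 = 0.3382
O = 0.1774 / √(0.2324 × 0.3382) = 0.1774 / 0.280353 = 0.63277

0.633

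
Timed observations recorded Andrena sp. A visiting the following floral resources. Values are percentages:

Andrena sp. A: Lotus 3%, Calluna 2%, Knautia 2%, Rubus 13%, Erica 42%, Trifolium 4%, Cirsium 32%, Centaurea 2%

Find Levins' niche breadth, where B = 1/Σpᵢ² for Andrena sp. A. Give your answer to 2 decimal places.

3.34

Convert percentages to proportions (divide by 100).
Σpᵢ² = 0.03² + 0.02² + 0.02² + 0.13² + 0.42² + 0.04² + 0.32² + 0.02² = 0.0009 + 0.0004 + 0.0004 + 0.0169 + 0.1764 + 0.0016 + 0.1024 + 0.0004 = 0.2994
B = 1 / 0.2994 = 3.3400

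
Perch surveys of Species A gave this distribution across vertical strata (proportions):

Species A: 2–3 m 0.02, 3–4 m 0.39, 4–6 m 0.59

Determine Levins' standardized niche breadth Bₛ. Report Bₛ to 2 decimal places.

0.50

Σpᵢ² = 0.02² + 0.39² + 0.59² = 0.0004 + 0.1521 + 0.3481 = 0.5006
B = 1 / 0.5006 = 1.9976
Bₛ = (B − 1)/(n − 1) = (1.9976 − 1)/(3 − 1) = 0.9976/2 = 0.4988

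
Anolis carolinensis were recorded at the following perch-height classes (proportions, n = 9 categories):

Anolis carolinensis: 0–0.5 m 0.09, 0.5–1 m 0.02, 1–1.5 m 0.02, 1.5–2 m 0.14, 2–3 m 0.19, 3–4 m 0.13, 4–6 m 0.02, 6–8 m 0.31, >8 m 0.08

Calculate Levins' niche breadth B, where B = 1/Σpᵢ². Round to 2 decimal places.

5.42

Σpᵢ² = 0.09² + 0.02² + 0.02² + 0.14² + 0.19² + 0.13² + 0.02² + 0.31² + 0.08² = 0.0081 + 0.0004 + 0.0004 + 0.0196 + 0.0361 + 0.0169 + 0.0004 + 0.0961 + 0.0064 = 0.1844
B = 1 / 0.1844 = 5.4230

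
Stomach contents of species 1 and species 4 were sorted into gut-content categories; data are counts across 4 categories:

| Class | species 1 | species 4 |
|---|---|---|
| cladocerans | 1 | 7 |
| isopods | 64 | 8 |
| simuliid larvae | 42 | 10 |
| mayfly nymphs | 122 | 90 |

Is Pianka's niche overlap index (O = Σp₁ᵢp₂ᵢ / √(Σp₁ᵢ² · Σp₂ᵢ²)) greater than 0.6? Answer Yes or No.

Proportions for species 1 (n=229): 1/229=0.0044, 64/229=0.2795, 42/229=0.1834, 122/229=0.5328
Proportions for species 4 (n=115): 7/115=0.0609, 8/115=0.0696, 10/115=0.0870, 90/115=0.7826
Σ p₁ᵢp₂ᵢ = 0.000268 + 0.019453 + 0.015956 + 0.416969 = 0.452646
Σp_1ᵢ² = 0.0044² + 0.2795² + 0.1834² + 0.5328² = 0.000019 + 0.078120 + 0.033636 + 0.283876 = 0.395651
Σp_2ᵢ² = 0.0609² + 0.0696² + 0.0870² + 0.7826² = 0.003709 + 0.004844 + 0.007569 + 0.612463 = 0.628585
O = 0.452646 / √(0.395651 × 0.628585) = 0.452646 / 0.4986986 = 0.9077
O = 0.9077 > 0.6 → Yes.

Yes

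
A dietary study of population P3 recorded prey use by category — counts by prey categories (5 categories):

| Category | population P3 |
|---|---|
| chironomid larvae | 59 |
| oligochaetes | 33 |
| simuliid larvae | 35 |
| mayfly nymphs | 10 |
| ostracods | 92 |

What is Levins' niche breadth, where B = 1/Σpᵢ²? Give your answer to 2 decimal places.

Proportions for population P3 (n=229): 59/229=0.2576, 33/229=0.1441, 35/229=0.1528, 10/229=0.0437, 92/229=0.4017
Σpᵢ² = 0.2576² + 0.1441² + 0.1528² + 0.0437² + 0.4017² = 0.066358 + 0.020765 + 0.023348 + 0.001910 + 0.161363 = 0.273744
B = 1 / 0.273744 = 3.6530

3.65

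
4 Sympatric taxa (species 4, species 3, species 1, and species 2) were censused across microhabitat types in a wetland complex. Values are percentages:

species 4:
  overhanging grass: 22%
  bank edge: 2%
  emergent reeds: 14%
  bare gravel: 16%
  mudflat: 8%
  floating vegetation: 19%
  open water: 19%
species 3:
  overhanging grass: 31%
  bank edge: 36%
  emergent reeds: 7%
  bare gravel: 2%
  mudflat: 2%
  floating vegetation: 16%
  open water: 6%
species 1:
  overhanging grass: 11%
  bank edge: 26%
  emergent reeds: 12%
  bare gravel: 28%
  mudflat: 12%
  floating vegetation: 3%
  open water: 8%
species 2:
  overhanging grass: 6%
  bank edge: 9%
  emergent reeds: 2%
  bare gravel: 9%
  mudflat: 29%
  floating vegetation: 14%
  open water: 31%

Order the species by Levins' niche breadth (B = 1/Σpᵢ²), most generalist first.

species 4 > species 1 > species 2 > species 3

Convert percentages to proportions (divide by 100).
Σp_4ᵢ² = 0.22² + 0.02² + 0.14² + 0.16² + 0.08² + 0.19² + 0.19² = 0.0484 + 0.0004 + 0.0196 + 0.0256 + 0.0064 + 0.0361 + 0.0361 = 0.1726
B_4 = 1 / 0.1726 = 5.7937
Σp_3ᵢ² = 0.31² + 0.36² + 0.07² + 0.02² + 0.02² + 0.16² + 0.06² = 0.0961 + 0.1296 + 0.0049 + 0.0004 + 0.0004 + 0.0256 + 0.0036 = 0.2606
B_3 = 1 / 0.2606 = 3.8373
Σp_1ᵢ² = 0.11² + 0.26² + 0.12² + 0.28² + 0.12² + 0.03² + 0.08² = 0.0121 + 0.0676 + 0.0144 + 0.0784 + 0.0144 + 0.0009 + 0.0064 = 0.1942
B_1 = 1 / 0.1942 = 5.1493
Σp_2ᵢ² = 0.06² + 0.09² + 0.02² + 0.09² + 0.29² + 0.14² + 0.31² = 0.0036 + 0.0081 + 0.0004 + 0.0081 + 0.0841 + 0.0196 + 0.0961 = 0.2200
B_2 = 1 / 0.2200 = 4.5455
Ranking by B (broadest → narrowest): species 4 (5.79) > species 1 (5.15) > species 2 (4.55) > species 3 (3.84)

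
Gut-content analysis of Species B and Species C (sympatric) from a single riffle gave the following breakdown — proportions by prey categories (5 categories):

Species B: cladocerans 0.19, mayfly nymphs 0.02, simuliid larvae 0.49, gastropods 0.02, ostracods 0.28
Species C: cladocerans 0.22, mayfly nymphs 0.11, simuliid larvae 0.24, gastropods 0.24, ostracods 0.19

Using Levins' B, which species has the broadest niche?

Species C

Σp_Bᵢ² = 0.19² + 0.02² + 0.49² + 0.02² + 0.28² = 0.0361 + 0.0004 + 0.2401 + 0.0004 + 0.0784 = 0.3554
B_B = 1 / 0.3554 = 2.8137
Σp_Cᵢ² = 0.22² + 0.11² + 0.24² + 0.24² + 0.19² = 0.0484 + 0.0121 + 0.0576 + 0.0576 + 0.0361 = 0.2118
B_C = 1 / 0.2118 = 4.7214
Highest B → broadest niche (most generalist): Species C (B = 4.72).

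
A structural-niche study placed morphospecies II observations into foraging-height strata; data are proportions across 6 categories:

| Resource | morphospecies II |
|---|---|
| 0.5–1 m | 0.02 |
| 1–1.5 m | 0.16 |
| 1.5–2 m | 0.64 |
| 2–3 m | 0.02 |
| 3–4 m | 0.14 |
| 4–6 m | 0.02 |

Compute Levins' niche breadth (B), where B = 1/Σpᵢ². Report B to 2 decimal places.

2.19

Σpᵢ² = 0.02² + 0.16² + 0.64² + 0.02² + 0.14² + 0.02² = 0.0004 + 0.0256 + 0.4096 + 0.0004 + 0.0196 + 0.0004 = 0.4560
B = 1 / 0.4560 = 2.1930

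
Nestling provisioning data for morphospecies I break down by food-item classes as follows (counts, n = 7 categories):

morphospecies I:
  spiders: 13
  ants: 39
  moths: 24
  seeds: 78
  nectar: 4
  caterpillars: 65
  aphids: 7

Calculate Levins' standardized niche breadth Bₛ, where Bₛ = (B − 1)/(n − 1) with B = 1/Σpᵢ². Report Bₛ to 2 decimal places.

Proportions for morphospecies I (n=230): 13/230=0.0565, 39/230=0.1696, 24/230=0.1043, 78/230=0.3391, 4/230=0.0174, 65/230=0.2826, 7/230=0.0304
Σpᵢ² = 0.0565² + 0.1696² + 0.1043² + 0.3391² + 0.0174² + 0.2826² + 0.0304² = 0.003192 + 0.028764 + 0.010878 + 0.114989 + 0.000303 + 0.079863 + 0.000924 = 0.238913
B = 1 / 0.238913 = 4.1856
Bₛ = (B − 1)/(n − 1) = (4.1856 − 1)/(7 − 1) = 3.1856/6 = 0.5309

0.53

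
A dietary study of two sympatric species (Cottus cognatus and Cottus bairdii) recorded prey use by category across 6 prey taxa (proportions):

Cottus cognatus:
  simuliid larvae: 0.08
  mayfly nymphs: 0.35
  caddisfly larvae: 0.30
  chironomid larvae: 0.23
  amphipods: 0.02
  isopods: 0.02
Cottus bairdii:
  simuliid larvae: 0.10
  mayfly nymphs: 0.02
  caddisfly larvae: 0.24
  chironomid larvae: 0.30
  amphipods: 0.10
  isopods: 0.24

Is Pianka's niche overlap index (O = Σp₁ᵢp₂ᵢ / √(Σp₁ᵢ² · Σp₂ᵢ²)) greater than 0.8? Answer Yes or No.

No

Σ p₁ᵢp₂ᵢ = 0.0080 + 0.0070 + 0.0720 + 0.0690 + 0.0020 + 0.0048 = 0.1628
Σp_1ᵢ² = 0.08² + 0.35² + 0.30² + 0.23² + 0.02² + 0.02² = 0.0064 + 0.1225 + 0.0900 + 0.0529 + 0.0004 + 0.0004 = 0.2726
Σp_2ᵢ² = 0.10² + 0.02² + 0.24² + 0.30² + 0.10² + 0.24² = 0.0100 + 0.0004 + 0.0576 + 0.0900 + 0.0100 + 0.0576 = 0.2256
O = 0.1628 / √(0.2726 × 0.2256) = 0.1628 / 0.24799 = 0.6565
O = 0.6565 < 0.8 → No.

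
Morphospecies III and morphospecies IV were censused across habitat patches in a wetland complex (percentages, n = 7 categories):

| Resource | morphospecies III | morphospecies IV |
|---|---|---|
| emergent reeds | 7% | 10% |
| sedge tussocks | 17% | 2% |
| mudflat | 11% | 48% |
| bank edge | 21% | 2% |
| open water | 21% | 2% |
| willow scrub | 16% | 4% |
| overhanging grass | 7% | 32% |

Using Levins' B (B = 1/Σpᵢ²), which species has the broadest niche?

morphospecies III

Convert percentages to proportions (divide by 100).
Σp_IIIᵢ² = 0.07² + 0.17² + 0.11² + 0.21² + 0.21² + 0.16² + 0.07² = 0.0049 + 0.0289 + 0.0121 + 0.0441 + 0.0441 + 0.0256 + 0.0049 = 0.1646
B_III = 1 / 0.1646 = 6.0753
Σp_IVᵢ² = 0.10² + 0.02² + 0.48² + 0.02² + 0.02² + 0.04² + 0.32² = 0.0100 + 0.0004 + 0.2304 + 0.0004 + 0.0004 + 0.0016 + 0.1024 = 0.3456
B_IV = 1 / 0.3456 = 2.8935
Highest B → broadest niche (most generalist): morphospecies III (B = 6.08).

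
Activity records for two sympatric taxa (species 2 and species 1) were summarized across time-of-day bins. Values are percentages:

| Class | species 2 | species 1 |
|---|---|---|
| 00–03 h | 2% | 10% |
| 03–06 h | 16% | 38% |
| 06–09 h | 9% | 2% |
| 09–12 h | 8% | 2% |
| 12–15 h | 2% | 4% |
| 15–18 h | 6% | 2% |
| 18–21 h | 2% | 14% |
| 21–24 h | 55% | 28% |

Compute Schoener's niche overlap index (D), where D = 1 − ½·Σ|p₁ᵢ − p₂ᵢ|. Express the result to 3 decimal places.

0.560

Convert percentages to proportions (divide by 100).
Σ|p₁ᵢ − p₂ᵢ| = 0.08 + 0.22 + 0.07 + 0.06 + 0.02 + 0.04 + 0.12 + 0.27 = 0.88
D = 1 − ½ × 0.88 = 1 − 0.440 = 0.56000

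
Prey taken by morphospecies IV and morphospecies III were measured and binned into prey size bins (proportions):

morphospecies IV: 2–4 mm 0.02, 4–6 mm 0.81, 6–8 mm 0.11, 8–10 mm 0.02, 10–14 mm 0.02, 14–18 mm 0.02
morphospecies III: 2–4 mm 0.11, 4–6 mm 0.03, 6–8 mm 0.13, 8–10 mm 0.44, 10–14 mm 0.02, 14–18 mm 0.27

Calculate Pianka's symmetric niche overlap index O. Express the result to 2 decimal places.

Σ p₁ᵢp₂ᵢ = 0.0022 + 0.0243 + 0.0143 + 0.0088 + 0.0004 + 0.0054 = 0.0554
Σp_1ᵢ² = 0.02² + 0.81² + 0.11² + 0.02² + 0.02² + 0.02² = 0.0004 + 0.6561 + 0.0121 + 0.0004 + 0.0004 + 0.0004 = 0.6698
Σp_2ᵢ² = 0.11² + 0.03² + 0.13² + 0.44² + 0.02² + 0.27² = 0.0121 + 0.0009 + 0.0169 + 0.1936 + 0.0004 + 0.0729 = 0.2968
O = 0.0554 / √(0.6698 × 0.2968) = 0.0554 / 0.44587 = 0.1243

0.12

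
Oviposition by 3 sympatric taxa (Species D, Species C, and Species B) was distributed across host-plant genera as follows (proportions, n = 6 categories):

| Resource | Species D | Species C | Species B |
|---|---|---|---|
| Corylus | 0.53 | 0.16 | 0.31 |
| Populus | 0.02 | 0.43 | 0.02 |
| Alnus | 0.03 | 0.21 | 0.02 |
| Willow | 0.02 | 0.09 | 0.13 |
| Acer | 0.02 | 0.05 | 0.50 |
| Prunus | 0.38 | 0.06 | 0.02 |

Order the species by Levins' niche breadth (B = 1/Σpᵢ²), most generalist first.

Species C > Species B > Species D

Σp_Dᵢ² = 0.53² + 0.02² + 0.03² + 0.02² + 0.02² + 0.38² = 0.2809 + 0.0004 + 0.0009 + 0.0004 + 0.0004 + 0.1444 = 0.4274
B_D = 1 / 0.4274 = 2.3397
Σp_Cᵢ² = 0.16² + 0.43² + 0.21² + 0.09² + 0.05² + 0.06² = 0.0256 + 0.1849 + 0.0441 + 0.0081 + 0.0025 + 0.0036 = 0.2688
B_C = 1 / 0.2688 = 3.7202
Σp_Bᵢ² = 0.31² + 0.02² + 0.02² + 0.13² + 0.50² + 0.02² = 0.0961 + 0.0004 + 0.0004 + 0.0169 + 0.2500 + 0.0004 = 0.3642
B_B = 1 / 0.3642 = 2.7457
Ranking by B (broadest → narrowest): Species C (3.72) > Species B (2.75) > Species D (2.34)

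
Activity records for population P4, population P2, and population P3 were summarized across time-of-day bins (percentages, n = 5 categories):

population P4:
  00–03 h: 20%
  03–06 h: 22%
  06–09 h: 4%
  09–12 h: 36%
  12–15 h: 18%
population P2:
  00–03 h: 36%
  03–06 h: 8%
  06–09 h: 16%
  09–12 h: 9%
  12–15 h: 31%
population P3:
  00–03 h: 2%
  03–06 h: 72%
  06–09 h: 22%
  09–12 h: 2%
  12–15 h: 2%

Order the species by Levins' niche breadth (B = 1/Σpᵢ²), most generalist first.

Convert percentages to proportions (divide by 100).
Σp_P4ᵢ² = 0.20² + 0.22² + 0.04² + 0.36² + 0.18² = 0.0400 + 0.0484 + 0.0016 + 0.1296 + 0.0324 = 0.2520
B_P4 = 1 / 0.2520 = 3.9683
Σp_P2ᵢ² = 0.36² + 0.08² + 0.16² + 0.09² + 0.31² = 0.1296 + 0.0064 + 0.0256 + 0.0081 + 0.0961 = 0.2658
B_P2 = 1 / 0.2658 = 3.7622
Σp_P3ᵢ² = 0.02² + 0.72² + 0.22² + 0.02² + 0.02² = 0.0004 + 0.5184 + 0.0484 + 0.0004 + 0.0004 = 0.5680
B_P3 = 1 / 0.5680 = 1.7606
Ranking by B (broadest → narrowest): population P4 (3.97) > population P2 (3.76) > population P3 (1.76)

population P4 > population P2 > population P3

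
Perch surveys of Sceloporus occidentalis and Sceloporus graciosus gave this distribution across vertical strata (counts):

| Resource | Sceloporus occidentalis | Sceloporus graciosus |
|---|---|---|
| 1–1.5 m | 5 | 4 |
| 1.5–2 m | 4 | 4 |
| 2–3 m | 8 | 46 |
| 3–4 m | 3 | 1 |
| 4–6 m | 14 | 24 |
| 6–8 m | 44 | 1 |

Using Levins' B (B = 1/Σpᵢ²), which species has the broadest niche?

Sceloporus occidentalis

Proportions for Sceloporus occidentalis (n=78): 5/78=0.0641, 4/78=0.0513, 8/78=0.1026, 3/78=0.0385, 14/78=0.1795, 44/78=0.5641
Proportions for Sceloporus graciosus (n=80): 4/80=0.0500, 4/80=0.0500, 46/80=0.5750, 1/80=0.0125, 24/80=0.3000, 1/80=0.0125
Σp_occiᵢ² = 0.0641² + 0.0513² + 0.1026² + 0.0385² + 0.1795² + 0.5641² = 0.004109 + 0.002632 + 0.010527 + 0.001482 + 0.032220 + 0.318209 = 0.369179
B_occi = 1 / 0.369179 = 2.7087
Σp_gracᵢ² = 0.0500² + 0.0500² + 0.5750² + 0.0125² + 0.3000² + 0.0125² = 0.002500 + 0.002500 + 0.330625 + 0.000156 + 0.090000 + 0.000156 = 0.425937
B_grac = 1 / 0.425937 = 2.3478
Highest B → broadest niche (most generalist): Sceloporus occidentalis (B = 2.71).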